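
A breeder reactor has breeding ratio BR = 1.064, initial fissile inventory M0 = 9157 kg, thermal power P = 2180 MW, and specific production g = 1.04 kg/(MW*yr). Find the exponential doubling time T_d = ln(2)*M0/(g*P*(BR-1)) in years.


Breeding gain G = BR - 1 = 1.064 - 1 = 0.064
Fissile production rate = g * P * G = 1.04 * 2180 * 0.064 = 145.1008 kg/yr
T_d = ln(2) * M0 / (g * P * G)
T_d = ln(2) * 9157 / 145.1008 = 43.743 yr

43.743


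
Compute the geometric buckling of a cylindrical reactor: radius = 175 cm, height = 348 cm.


B^2 = (2.405/R)^2 + (pi/H)^2
B^2 = (2.405/175)^2 + (pi/348)^2
B^2 = 2.7036e-04 /cm^2

2.7036e-04


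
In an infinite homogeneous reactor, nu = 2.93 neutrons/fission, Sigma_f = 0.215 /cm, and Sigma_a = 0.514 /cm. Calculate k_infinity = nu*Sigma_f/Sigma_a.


k_inf = nu * Sigma_f / Sigma_a
k_inf = 2.93 * 0.215 / 0.514
k_inf = 1.2256

1.2256


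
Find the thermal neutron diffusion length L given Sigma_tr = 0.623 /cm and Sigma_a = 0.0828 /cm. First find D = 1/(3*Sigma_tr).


D = 1 / (3 * Sigma_tr) = 1 / (3 * 0.623) = 0.5350455 cm
L = sqrt(D / Sigma_a)
L = sqrt(0.5350455 / 0.0828)
L = 2.5420 cm

2.5420


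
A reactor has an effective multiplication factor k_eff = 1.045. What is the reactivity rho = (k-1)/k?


rho = (k_eff - 1) / k_eff
rho = (1.045 - 1) / 1.045
rho = 0.043062

0.043062


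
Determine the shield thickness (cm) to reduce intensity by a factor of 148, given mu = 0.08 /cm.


x = ln(factor) / mu
x = ln(148) / 0.08
x = 62.465 cm

62.465


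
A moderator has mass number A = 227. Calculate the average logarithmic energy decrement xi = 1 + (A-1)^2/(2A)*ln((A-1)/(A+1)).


xi = 1 + (A-1)^2/(2A) * ln((A-1)/(A+1))
xi = 1 + (227-1)^2/(2*227) * ln((227-1)/(227 +1))
xi = 0.0087848

0.0087848


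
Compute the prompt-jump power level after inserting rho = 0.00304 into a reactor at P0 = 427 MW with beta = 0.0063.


P1/P0 = beta / (beta - rho)
P1/P0 = 0.0063 / (0.0063 - 0.00304) = 1.932515
P1 = 427 * 1.932515 = 825.18 MW

825.18


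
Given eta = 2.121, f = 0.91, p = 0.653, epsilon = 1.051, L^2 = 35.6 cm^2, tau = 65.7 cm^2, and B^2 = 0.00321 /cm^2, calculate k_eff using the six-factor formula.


k_inf = eta*f*p*eps = 2.121*0.91*0.653*1.051 = 1.324640
P_TNL = 1/(1 + L^2*B^2) = 1/(1 + 35.6*0.00321) = 0.8974437
P_FNL = exp(-B^2*tau) = exp(-0.00321*65.7) = 0.8098575
k_eff = k_inf * P_TNL * P_FNL = 1.324640 * 0.8974437 * 0.8098575
k_eff = 0.96275

0.96275


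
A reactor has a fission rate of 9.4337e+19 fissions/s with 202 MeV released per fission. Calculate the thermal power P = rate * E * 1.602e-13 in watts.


P = fission_rate * E_MeV * 1.602e-13
P = 9.4337e+19 * 202 * 1.602e-13
P = 3.0528e+09 W

3.0528e+09


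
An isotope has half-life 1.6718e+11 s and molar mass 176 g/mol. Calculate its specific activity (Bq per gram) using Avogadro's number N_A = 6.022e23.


lambda = ln(2) / t_half = ln(2) / 1.6718e+11 = 4.146113e-12 /s
SA = lambda * N_A / M
SA = 4.146113e-12 * 6.022e23 / 176
SA = 1.4186e+10 Bq/g

1.4186e+10


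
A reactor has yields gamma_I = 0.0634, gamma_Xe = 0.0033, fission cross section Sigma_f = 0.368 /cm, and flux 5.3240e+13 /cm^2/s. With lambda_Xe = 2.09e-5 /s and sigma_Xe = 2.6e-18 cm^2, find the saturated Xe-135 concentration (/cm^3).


Xe_eq = (gamma_I + gamma_Xe) * Sigma_f * phi / (lambda_Xe + sigma_Xe * phi)
Numerator = (0.0634 + 0.0033) * 0.368 * 5.3240e+13 = 1.306808e+12
Denominator = 2.09e-5 + 2.6e-18 * 5.3240e+13 = 1.593240e-04
Xe_eq = 1.306808e+12 / 1.593240e-04 = 8.2022e+15 /cm^3

8.2022e+15


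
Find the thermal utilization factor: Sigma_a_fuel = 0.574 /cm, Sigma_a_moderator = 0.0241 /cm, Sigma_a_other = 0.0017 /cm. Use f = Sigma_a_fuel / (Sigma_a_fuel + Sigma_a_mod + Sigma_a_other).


f = Sigma_a_fuel / (Sigma_a_fuel + Sigma_a_mod + Sigma_a_other)
f = 0.574 / (0.574 + 0.0241 + 0.0017)
f = 0.95699

0.95699


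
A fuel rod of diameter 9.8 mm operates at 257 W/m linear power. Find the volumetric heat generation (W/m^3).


r = D / 2 / 1000 = 9.8 / 2 / 1000 = 0.0049 m
q''' = q' / (pi * r^2)
q''' = 257 / (pi * 0.0049^2)
q''' = 3.4071e+06 W/m^3

3.4071e+06


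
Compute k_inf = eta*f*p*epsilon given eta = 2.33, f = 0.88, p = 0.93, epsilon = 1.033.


k_inf = eta * f * p * epsilon
k_inf = 2.33 * 0.88 * 0.93 * 1.033
k_inf = 1.9698

1.9698


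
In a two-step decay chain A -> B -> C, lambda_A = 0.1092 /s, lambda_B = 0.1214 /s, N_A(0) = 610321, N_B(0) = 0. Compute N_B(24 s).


N_B(t) = lambda_A * N_A0 / (lambda_B - lambda_A) * [exp(-lambda_A*t) - exp(-lambda_B*t)]
exp(-0.1092*24) = 0.07274464; exp(-0.1214*24) = 0.05427997
N_B = 0.1092 * 610321 / (0.1214 - 0.1092) * (0.07274464 - 0.05427997)
N_B = 100870

100870


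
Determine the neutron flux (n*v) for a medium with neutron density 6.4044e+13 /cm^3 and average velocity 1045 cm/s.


phi = n * v
phi = 6.4044e+13 * 1045
phi = 6.6926e+16 /cm^2/s

6.6926e+16


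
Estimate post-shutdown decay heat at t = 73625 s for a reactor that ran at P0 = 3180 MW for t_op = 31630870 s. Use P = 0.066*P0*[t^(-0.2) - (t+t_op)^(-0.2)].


P/P0 = 0.066 * [t^(-0.2) - (t + t_op)^(-0.2)]
P/P0 = 0.066 * [73625^(-0.2) - (73625 + 31630870)^(-0.2)]
P/P0 = 0.066 * [0.1063151 - 0.03160646] = 0.004930770
P = 3180 * 0.004930770 = 15.680 MW

15.680


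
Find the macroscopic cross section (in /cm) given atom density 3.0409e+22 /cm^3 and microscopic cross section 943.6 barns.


Sigma = N * sigma_barns * 1e-24
Sigma = 3.0409e+22 * 943.6 * 1e-24
Sigma = 28.694 /cm

28.694


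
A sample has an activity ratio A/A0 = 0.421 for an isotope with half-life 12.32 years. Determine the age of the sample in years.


lambda = ln(2) / t_half = ln(2) / 12.32 = 0.05626195 /yr
t = -ln(A/A0) / lambda
t = -ln(0.421) / 0.05626195
t = 15.377 yr

15.377


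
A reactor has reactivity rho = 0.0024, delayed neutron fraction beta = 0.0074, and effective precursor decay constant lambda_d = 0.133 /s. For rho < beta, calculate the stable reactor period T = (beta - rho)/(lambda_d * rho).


T = (beta - rho) / (lambda_d * rho)
T = (0.0074 - 0.0024) / (0.133 * 0.0024)
T = 15.664 s

15.664


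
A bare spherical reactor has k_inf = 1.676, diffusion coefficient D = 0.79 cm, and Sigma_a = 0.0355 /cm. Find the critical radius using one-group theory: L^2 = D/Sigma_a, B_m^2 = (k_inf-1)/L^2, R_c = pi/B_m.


L^2 = D / Sigma_a = 0.79 / 0.0355 = 22.25352 cm^2
B_m^2 = (k_inf - 1) / L^2 = (1.676 - 1) / 22.25352 = 0.03037722 /cm^2
For a bare sphere: B_g = pi/R, so R_c = pi / sqrt(B_m^2)
R_c = pi / sqrt(0.03037722) = 18.025 cm

18.025


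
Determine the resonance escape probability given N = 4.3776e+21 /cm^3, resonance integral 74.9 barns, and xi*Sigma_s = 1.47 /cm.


p = exp(-N * I * 1e-24 / (xi*Sigma_s))
p = exp(-4.3776e+21 * 74.9 * 1e-24 / 1.47)
p = 0.80008

0.80008


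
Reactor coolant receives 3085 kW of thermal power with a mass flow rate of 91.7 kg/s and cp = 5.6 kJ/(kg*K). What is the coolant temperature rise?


dT = Q / (m_dot * cp)
dT = 3085 / (91.7 * 5.6)
dT = 6.0076 C

6.0076


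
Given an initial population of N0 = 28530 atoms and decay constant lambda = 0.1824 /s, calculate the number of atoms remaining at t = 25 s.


N = N0 * exp(-lambda * t)
N = 28530 * exp(-0.1824 * 25)
N = 298.48

298.48


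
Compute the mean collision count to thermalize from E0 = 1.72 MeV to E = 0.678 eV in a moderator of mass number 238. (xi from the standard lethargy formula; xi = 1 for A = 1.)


xi = 1 + (A-1)^2/(2A)*ln((A-1)/(A+1)) = 0.008379872 (for A = 238)
n = ln(E0/E) / xi
n = ln(1.72e6 / 0.678) / 0.008379872
n = ln(2.536873e+06) / 0.008379872 = 1759.7

1759.7


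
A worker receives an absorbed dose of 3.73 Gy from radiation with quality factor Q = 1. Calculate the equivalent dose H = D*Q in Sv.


H = D * Q
H = 3.73 * 1
H = 3.7300 Sv

3.7300


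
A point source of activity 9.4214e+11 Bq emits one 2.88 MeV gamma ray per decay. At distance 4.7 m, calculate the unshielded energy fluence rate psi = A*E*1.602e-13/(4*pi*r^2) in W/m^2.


psi = A * E * 1.602e-13 / (4*pi*r^2)
psi = 9.4214e+11 * 2.88 * 1.602e-13 / (4*pi*4.7^2)
psi = 0.0015659 W/m^2

0.0015659


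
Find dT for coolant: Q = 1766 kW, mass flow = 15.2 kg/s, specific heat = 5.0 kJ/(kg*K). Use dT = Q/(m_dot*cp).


dT = Q / (m_dot * cp)
dT = 1766 / (15.2 * 5.0)
dT = 23.237 C

23.237


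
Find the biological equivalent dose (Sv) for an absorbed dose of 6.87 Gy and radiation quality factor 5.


H = D * Q
H = 6.87 * 5
H = 34.350 Sv

34.350


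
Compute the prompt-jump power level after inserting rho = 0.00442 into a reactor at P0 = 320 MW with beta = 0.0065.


P1/P0 = beta / (beta - rho)
P1/P0 = 0.0065 / (0.0065 - 0.00442) = 3.125000
P1 = 320 * 3.125000 = 1000.0 MW

1000.0


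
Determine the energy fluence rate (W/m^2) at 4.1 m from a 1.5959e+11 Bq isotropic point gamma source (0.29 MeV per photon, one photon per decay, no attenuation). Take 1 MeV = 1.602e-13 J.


psi = A * E * 1.602e-13 / (4*pi*r^2)
psi = 1.5959e+11 * 0.29 * 1.602e-13 / (4*pi*4.1^2)
psi = 3.5099e-05 W/m^2

3.5099e-05


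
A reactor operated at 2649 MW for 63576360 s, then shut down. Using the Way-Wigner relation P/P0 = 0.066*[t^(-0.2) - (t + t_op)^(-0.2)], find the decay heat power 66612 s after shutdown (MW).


P/P0 = 0.066 * [t^(-0.2) - (t + t_op)^(-0.2)]
P/P0 = 0.066 * [66612^(-0.2) - (66612 + 63576360)^(-0.2)]
P/P0 = 0.066 * [0.1084650 - 0.02749476] = 0.005344036
P = 2649 * 0.005344036 = 14.156 MW

14.156


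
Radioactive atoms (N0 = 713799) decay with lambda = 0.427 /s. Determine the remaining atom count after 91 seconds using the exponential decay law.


N = N0 * exp(-lambda * t)
N = 713799 * exp(-0.427 * 91)
N = 9.5103e-12

9.5103e-12


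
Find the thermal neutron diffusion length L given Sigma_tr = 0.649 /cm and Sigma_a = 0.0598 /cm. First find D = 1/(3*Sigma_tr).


D = 1 / (3 * Sigma_tr) = 1 / (3 * 0.649) = 0.5136107 cm
L = sqrt(D / Sigma_a)
L = sqrt(0.5136107 / 0.0598)
L = 2.9307 cm

2.9307


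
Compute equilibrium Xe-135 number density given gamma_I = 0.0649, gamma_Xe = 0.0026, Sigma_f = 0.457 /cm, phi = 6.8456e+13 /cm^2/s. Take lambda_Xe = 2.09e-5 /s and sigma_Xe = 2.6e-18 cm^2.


Xe_eq = (gamma_I + gamma_Xe) * Sigma_f * phi / (lambda_Xe + sigma_Xe * phi)
Numerator = (0.0649 + 0.0026) * 0.457 * 6.8456e+13 = 2.111696e+12
Denominator = 2.09e-5 + 2.6e-18 * 6.8456e+13 = 1.988856e-04
Xe_eq = 2.111696e+12 / 1.988856e-04 = 1.0618e+16 /cm^3

1.0618e+16


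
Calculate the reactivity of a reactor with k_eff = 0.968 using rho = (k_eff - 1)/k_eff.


rho = (k_eff - 1) / k_eff
rho = (0.968 - 1) / 0.968
rho = -0.033058

-0.033058


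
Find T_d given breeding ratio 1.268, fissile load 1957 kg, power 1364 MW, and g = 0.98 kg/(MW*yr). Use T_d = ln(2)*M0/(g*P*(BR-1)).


Breeding gain G = BR - 1 = 1.268 - 1 = 0.268
Fissile production rate = g * P * G = 0.98 * 1364 * 0.268 = 358.24096 kg/yr
T_d = ln(2) * M0 / (g * P * G)
T_d = ln(2) * 1957 / 358.24096 = 3.7865 yr

3.7865


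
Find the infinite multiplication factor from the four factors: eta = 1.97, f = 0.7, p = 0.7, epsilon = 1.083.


k_inf = eta * f * p * epsilon
k_inf = 1.97 * 0.7 * 0.7 * 1.083
k_inf = 1.0454

1.0454


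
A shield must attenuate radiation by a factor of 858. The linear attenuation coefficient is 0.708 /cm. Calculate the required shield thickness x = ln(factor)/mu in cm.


x = ln(factor) / mu
x = ln(858) / 0.708
x = 9.5404 cm

9.5404


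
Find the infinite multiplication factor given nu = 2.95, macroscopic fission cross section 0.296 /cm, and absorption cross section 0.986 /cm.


k_inf = nu * Sigma_f / Sigma_a
k_inf = 2.95 * 0.296 / 0.986
k_inf = 0.88560

0.88560


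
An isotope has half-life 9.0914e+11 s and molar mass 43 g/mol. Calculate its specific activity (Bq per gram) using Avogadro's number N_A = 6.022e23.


lambda = ln(2) / t_half = ln(2) / 9.0914e+11 = 7.624207e-13 /s
SA = lambda * N_A / M
SA = 7.624207e-13 * 6.022e23 / 43
SA = 1.0677e+10 Bq/g

1.0677e+10


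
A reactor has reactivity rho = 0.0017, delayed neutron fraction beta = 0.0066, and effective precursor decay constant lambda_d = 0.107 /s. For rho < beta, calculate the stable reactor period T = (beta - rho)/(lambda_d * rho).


T = (beta - rho) / (lambda_d * rho)
T = (0.0066 - 0.0017) / (0.107 * 0.0017)
T = 26.938 s

26.938


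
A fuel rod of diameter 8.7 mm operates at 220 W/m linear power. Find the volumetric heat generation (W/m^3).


r = D / 2 / 1000 = 8.7 / 2 / 1000 = 0.00435 m
q''' = q' / (pi * r^2)
q''' = 220 / (pi * 0.00435^2)
q''' = 3.7008e+06 W/m^3

3.7008e+06


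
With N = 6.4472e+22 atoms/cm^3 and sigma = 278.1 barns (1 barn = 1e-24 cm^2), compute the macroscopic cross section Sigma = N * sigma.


Sigma = N * sigma_barns * 1e-24
Sigma = 6.4472e+22 * 278.1 * 1e-24
Sigma = 17.930 /cm

17.930


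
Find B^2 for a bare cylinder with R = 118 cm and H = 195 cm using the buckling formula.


B^2 = (2.405/R)^2 + (pi/H)^2
B^2 = (2.405/118)^2 + (pi/195)^2
B^2 = 6.7496e-04 /cm^2

6.7496e-04


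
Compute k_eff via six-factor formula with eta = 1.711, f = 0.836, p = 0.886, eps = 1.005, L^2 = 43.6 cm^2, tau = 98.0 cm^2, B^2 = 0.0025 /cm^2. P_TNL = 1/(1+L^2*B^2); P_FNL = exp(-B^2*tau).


k_inf = eta*f*p*eps = 1.711*0.836*0.886*1.005 = 1.273668
P_TNL = 1/(1 + L^2*B^2) = 1/(1 + 43.6*0.0025) = 0.9017133
P_FNL = exp(-B^2*tau) = exp(-0.0025*98.0) = 0.7827045
k_eff = k_inf * P_TNL * P_FNL = 1.273668 * 0.9017133 * 0.7827045
k_eff = 0.89892

0.89892


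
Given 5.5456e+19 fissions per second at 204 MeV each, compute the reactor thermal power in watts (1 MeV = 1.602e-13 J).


P = fission_rate * E_MeV * 1.602e-13
P = 5.5456e+19 * 204 * 1.602e-13
P = 1.8123e+09 W

1.8123e+09


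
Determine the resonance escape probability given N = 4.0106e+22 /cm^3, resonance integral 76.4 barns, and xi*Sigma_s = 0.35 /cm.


p = exp(-N * I * 1e-24 / (xi*Sigma_s))
p = exp(-4.0106e+22 * 76.4 * 1e-24 / 0.35)
p = 1.5774e-04

1.5774e-04


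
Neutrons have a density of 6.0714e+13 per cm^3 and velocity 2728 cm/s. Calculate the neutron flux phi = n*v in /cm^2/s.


phi = n * v
phi = 6.0714e+13 * 2728
phi = 1.6563e+17 /cm^2/s

1.6563e+17


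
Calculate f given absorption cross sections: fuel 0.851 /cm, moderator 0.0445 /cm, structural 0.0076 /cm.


f = Sigma_a_fuel / (Sigma_a_fuel + Sigma_a_mod + Sigma_a_other)
f = 0.851 / (0.851 + 0.0445 + 0.0076)
f = 0.94231

0.94231


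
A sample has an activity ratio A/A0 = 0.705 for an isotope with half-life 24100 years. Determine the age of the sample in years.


lambda = ln(2) / t_half = ln(2) / 24100 = 2.876129e-05 /yr
t = -ln(A/A0) / lambda
t = -ln(0.705) / 2.876129e-05
t = 12154 yr

12154


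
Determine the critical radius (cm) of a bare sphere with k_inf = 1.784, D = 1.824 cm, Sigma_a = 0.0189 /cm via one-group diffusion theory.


L^2 = D / Sigma_a = 1.824 / 0.0189 = 96.50794 cm^2
B_m^2 = (k_inf - 1) / L^2 = (1.784 - 1) / 96.50794 = 0.008123684 /cm^2
For a bare sphere: B_g = pi/R, so R_c = pi / sqrt(B_m^2)
R_c = pi / sqrt(0.008123684) = 34.856 cm

34.856


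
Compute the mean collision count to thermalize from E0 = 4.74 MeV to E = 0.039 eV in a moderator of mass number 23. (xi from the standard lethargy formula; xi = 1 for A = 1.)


xi = 1 + (A-1)^2/(2A)*ln((A-1)/(A+1)) = 0.08448899 (for A = 23)
n = ln(E0/E) / xi
n = ln(4.74e6 / 0.039) / 0.08448899
n = ln(1.215385e+08) / 0.08448899 = 220.33

220.33


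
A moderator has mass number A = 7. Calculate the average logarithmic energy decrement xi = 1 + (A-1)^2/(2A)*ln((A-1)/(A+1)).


xi = 1 + (A-1)^2/(2A) * ln((A-1)/(A+1))
xi = 1 + (7-1)^2/(2*7) * ln((7-1)/(7 +1))
xi = 0.26025

0.26025


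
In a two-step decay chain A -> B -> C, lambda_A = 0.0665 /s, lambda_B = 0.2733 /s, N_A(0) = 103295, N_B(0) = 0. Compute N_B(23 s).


N_B(t) = lambda_A * N_A0 / (lambda_B - lambda_A) * [exp(-lambda_A*t) - exp(-lambda_B*t)]
exp(-0.0665*23) = 0.2166440; exp(-0.2733*23) = 0.001862380
N_B = 0.0665 * 103295 / (0.2733 - 0.0665) * (0.2166440 - 0.001862380)
N_B = 7134.2

7134.2


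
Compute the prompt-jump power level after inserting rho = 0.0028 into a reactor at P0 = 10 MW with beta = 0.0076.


P1/P0 = beta / (beta - rho)
P1/P0 = 0.0076 / (0.0076 - 0.0028) = 1.583333
P1 = 10 * 1.583333 = 15.833 MW

15.833


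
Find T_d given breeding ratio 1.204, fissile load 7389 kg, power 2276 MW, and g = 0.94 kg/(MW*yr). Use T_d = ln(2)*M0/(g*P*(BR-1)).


Breeding gain G = BR - 1 = 1.204 - 1 = 0.204
Fissile production rate = g * P * G = 0.94 * 2276 * 0.204 = 436.44576 kg/yr
T_d = ln(2) * M0 / (g * P * G)
T_d = ln(2) * 7389 / 436.44576 = 11.735 yr

11.735


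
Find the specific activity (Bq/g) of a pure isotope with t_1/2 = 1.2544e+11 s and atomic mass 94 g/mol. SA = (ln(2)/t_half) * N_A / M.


lambda = ln(2) / t_half = ln(2) / 1.2544e+11 = 5.525727e-12 /s
SA = lambda * N_A / M
SA = 5.525727e-12 * 6.022e23 / 94
SA = 3.5400e+10 Bq/g

3.5400e+10


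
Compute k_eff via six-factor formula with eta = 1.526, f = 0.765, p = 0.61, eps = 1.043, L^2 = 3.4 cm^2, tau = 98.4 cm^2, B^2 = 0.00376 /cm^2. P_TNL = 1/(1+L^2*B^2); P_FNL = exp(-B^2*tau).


k_inf = eta*f*p*eps = 1.526*0.765*0.61*1.043 = 0.7427285
P_TNL = 1/(1 + L^2*B^2) = 1/(1 + 3.4*0.00376) = 0.9873774
P_FNL = exp(-B^2*tau) = exp(-0.00376*98.4) = 0.6907454
k_eff = k_inf * P_TNL * P_FNL = 0.7427285 * 0.9873774 * 0.6907454
k_eff = 0.50656

0.50656


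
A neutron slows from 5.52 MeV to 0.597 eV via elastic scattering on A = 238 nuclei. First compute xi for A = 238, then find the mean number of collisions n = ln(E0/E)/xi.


xi = 1 + (A-1)^2/(2A)*ln((A-1)/(A+1)) = 0.008379872 (for A = 238)
n = ln(E0/E) / xi
n = ln(5.52e6 / 0.597) / 0.008379872
n = ln(9.246231e+06) / 0.008379872 = 1914.1

1914.1


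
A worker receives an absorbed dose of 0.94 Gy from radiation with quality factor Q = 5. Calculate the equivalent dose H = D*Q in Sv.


H = D * Q
H = 0.94 * 5
H = 4.7000 Sv

4.7000


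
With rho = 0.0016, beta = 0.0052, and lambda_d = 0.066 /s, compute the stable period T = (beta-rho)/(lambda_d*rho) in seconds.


T = (beta - rho) / (lambda_d * rho)
T = (0.0052 - 0.0016) / (0.066 * 0.0016)
T = 34.091 s

34.091


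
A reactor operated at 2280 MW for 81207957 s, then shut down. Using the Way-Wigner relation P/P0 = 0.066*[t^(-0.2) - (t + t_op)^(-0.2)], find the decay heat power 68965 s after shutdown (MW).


P/P0 = 0.066 * [t^(-0.2) - (t + t_op)^(-0.2)]
P/P0 = 0.066 * [68965^(-0.2) - (68965 + 81207957)^(-0.2)]
P/P0 = 0.066 * [0.1077145 - 0.02618222] = 0.005381130
P = 2280 * 0.005381130 = 12.269 MW

12.269


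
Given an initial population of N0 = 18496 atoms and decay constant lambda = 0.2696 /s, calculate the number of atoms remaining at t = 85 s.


N = N0 * exp(-lambda * t)
N = 18496 * exp(-0.2696 * 85)
N = 2.0644e-06

2.0644e-06


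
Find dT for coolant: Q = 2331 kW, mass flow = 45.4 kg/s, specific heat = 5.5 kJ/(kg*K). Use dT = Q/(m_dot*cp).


dT = Q / (m_dot * cp)
dT = 2331 / (45.4 * 5.5)
dT = 9.3352 C

9.3352


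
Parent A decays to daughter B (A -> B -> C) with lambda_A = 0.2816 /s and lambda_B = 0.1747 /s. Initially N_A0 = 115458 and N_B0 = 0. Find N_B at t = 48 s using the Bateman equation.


N_B(t) = lambda_A * N_A0 / (lambda_B - lambda_A) * [exp(-lambda_A*t) - exp(-lambda_B*t)]
exp(-0.2816*48) = 1.348119e-06; exp(-0.1747*48) = 2.281288e-04
N_B = 0.2816 * 115458 / (0.1747 - 0.2816) * (1.348119e-06 - 2.281288e-04)
N_B = 68.974

68.974


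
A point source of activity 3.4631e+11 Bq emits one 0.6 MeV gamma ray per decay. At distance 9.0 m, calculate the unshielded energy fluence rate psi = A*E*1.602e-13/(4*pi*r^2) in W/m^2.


psi = A * E * 1.602e-13 / (4*pi*r^2)
psi = 3.4631e+11 * 0.6 * 1.602e-13 / (4*pi*9.0^2)
psi = 3.2703e-05 W/m^2

3.2703e-05


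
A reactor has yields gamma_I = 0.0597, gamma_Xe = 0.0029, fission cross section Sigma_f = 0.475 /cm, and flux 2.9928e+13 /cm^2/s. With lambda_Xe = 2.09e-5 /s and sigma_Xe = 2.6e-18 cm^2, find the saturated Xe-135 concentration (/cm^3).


Xe_eq = (gamma_I + gamma_Xe) * Sigma_f * phi / (lambda_Xe + sigma_Xe * phi)
Numerator = (0.0597 + 0.0029) * 0.475 * 2.9928e+13 = 8.899091e+11
Denominator = 2.09e-5 + 2.6e-18 * 2.9928e+13 = 9.871280e-05
Xe_eq = 8.899091e+11 / 9.871280e-05 = 9.0151e+15 /cm^3

9.0151e+15


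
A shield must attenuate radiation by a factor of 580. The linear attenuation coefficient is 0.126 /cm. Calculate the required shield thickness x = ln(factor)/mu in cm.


x = ln(factor) / mu
x = ln(580) / 0.126
x = 50.500 cm

50.500


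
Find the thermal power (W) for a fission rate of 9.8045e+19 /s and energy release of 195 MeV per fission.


P = fission_rate * E_MeV * 1.602e-13
P = 9.8045e+19 * 195 * 1.602e-13
P = 3.0628e+09 W

3.0628e+09


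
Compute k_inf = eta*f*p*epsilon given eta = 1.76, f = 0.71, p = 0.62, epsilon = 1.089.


k_inf = eta * f * p * epsilon
k_inf = 1.76 * 0.71 * 0.62 * 1.089
k_inf = 0.84370

0.84370


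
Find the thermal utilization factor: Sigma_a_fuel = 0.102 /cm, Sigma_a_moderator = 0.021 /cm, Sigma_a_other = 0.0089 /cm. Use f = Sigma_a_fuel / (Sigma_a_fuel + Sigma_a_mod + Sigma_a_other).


f = Sigma_a_fuel / (Sigma_a_fuel + Sigma_a_mod + Sigma_a_other)
f = 0.102 / (0.102 + 0.021 + 0.0089)
f = 0.77331

0.77331


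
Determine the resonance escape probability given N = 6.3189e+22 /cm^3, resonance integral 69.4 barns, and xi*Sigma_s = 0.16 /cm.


p = exp(-N * I * 1e-24 / (xi*Sigma_s))
p = exp(-6.3189e+22 * 69.4 * 1e-24 / 0.16)
p = 1.2496e-12

1.2496e-12


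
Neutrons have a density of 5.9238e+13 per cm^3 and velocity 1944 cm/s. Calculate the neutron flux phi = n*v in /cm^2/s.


phi = n * v
phi = 5.9238e+13 * 1944
phi = 1.1516e+17 /cm^2/s

1.1516e+17


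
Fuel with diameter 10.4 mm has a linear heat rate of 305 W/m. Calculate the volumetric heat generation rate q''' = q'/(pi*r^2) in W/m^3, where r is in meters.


r = D / 2 / 1000 = 10.4 / 2 / 1000 = 0.0052 m
q''' = q' / (pi * r^2)
q''' = 305 / (pi * 0.0052^2)
q''' = 3.5904e+06 W/m^3

3.5904e+06


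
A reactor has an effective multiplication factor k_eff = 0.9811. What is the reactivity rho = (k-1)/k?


rho = (k_eff - 1) / k_eff
rho = (0.9811 - 1) / 0.9811
rho = -0.019264

-0.019264


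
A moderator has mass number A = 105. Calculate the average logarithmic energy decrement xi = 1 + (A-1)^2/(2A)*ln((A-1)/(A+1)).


xi = 1 + (A-1)^2/(2A) * ln((A-1)/(A+1))
xi = 1 + (105-1)^2/(2*105) * ln((105-1)/(105 +1))
xi = 0.018927

0.018927


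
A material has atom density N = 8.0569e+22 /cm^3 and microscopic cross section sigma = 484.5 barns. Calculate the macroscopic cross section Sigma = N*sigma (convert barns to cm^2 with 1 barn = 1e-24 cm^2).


Sigma = N * sigma_barns * 1e-24
Sigma = 8.0569e+22 * 484.5 * 1e-24
Sigma = 39.036 /cm

39.036


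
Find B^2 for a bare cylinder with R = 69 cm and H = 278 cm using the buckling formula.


B^2 = (2.405/R)^2 + (pi/H)^2
B^2 = (2.405/69)^2 + (pi/278)^2
B^2 = 0.0013426 /cm^2

0.0013426


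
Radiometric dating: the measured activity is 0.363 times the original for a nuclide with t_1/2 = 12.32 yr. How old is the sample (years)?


lambda = ln(2) / t_half = ln(2) / 12.32 = 0.05626195 /yr
t = -ln(A/A0) / lambda
t = -ln(0.363) / 0.05626195
t = 18.011 yr

18.011


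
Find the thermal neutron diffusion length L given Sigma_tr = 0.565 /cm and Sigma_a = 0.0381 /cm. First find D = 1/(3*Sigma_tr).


D = 1 / (3 * Sigma_tr) = 1 / (3 * 0.565) = 0.5899705 cm
L = sqrt(D / Sigma_a)
L = sqrt(0.5899705 / 0.0381)
L = 3.9351 cm

3.9351


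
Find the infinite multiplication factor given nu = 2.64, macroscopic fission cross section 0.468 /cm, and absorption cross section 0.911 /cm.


k_inf = nu * Sigma_f / Sigma_a
k_inf = 2.64 * 0.468 / 0.911
k_inf = 1.3562

1.3562


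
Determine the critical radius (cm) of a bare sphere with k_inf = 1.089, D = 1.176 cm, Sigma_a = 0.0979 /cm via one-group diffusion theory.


L^2 = D / Sigma_a = 1.176 / 0.0979 = 12.01226 cm^2
B_m^2 = (k_inf - 1) / L^2 = (1.089 - 1) / 12.01226 = 0.007409097 /cm^2
For a bare sphere: B_g = pi/R, so R_c = pi / sqrt(B_m^2)
R_c = pi / sqrt(0.007409097) = 36.498 cm

36.498


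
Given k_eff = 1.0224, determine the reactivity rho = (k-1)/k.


rho = (k_eff - 1) / k_eff
rho = (1.0224 - 1) / 1.0224
rho = 0.021909

0.021909


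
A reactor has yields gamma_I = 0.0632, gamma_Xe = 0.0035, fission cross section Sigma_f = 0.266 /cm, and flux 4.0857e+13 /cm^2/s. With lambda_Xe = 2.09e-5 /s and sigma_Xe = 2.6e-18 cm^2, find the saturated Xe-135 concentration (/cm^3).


Xe_eq = (gamma_I + gamma_Xe) * Sigma_f * phi / (lambda_Xe + sigma_Xe * phi)
Numerator = (0.0632 + 0.0035) * 0.266 * 4.0857e+13 = 7.248931e+11
Denominator = 2.09e-5 + 2.6e-18 * 4.0857e+13 = 1.271282e-04
Xe_eq = 7.248931e+11 / 1.271282e-04 = 5.7021e+15 /cm^3

5.7021e+15


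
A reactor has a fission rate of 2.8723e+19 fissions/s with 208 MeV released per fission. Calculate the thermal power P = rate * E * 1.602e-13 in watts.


P = fission_rate * E_MeV * 1.602e-13
P = 2.8723e+19 * 208 * 1.602e-13
P = 9.5710e+08 W

9.5710e+08


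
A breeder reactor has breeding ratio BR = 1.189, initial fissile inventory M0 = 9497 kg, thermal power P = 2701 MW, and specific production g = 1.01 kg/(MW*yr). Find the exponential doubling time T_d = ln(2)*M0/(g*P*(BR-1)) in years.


Breeding gain G = BR - 1 = 1.189 - 1 = 0.189
Fissile production rate = g * P * G = 1.01 * 2701 * 0.189 = 515.59389 kg/yr
T_d = ln(2) * M0 / (g * P * G)
T_d = ln(2) * 9497 / 515.59389 = 12.767 yr

12.767


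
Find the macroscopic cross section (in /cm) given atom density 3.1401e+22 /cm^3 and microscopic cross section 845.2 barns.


Sigma = N * sigma_barns * 1e-24
Sigma = 3.1401e+22 * 845.2 * 1e-24
Sigma = 26.540 /cm

26.540


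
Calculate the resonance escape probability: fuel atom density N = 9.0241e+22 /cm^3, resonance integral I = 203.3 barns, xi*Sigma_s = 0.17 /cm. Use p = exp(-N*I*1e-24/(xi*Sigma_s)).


p = exp(-N * I * 1e-24 / (xi*Sigma_s))
p = exp(-9.0241e+22 * 203.3 * 1e-24 / 0.17)
p = 1.3551e-47

1.3551e-47


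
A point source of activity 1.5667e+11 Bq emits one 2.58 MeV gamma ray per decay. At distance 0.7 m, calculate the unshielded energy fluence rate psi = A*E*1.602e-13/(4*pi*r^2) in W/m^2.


psi = A * E * 1.602e-13 / (4*pi*r^2)
psi = 1.5667e+11 * 2.58 * 1.602e-13 / (4*pi*0.7^2)
psi = 0.010516 W/m^2

0.010516


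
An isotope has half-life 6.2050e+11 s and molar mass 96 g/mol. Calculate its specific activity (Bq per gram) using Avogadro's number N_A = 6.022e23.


lambda = ln(2) / t_half = ln(2) / 6.2050e+11 = 1.117078e-12 /s
SA = lambda * N_A / M
SA = 1.117078e-12 * 6.022e23 / 96
SA = 7.0073e+09 Bq/g

7.0073e+09


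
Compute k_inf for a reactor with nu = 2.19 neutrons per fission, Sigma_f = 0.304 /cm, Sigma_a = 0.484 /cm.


k_inf = nu * Sigma_f / Sigma_a
k_inf = 2.19 * 0.304 / 0.484
k_inf = 1.3755

1.3755


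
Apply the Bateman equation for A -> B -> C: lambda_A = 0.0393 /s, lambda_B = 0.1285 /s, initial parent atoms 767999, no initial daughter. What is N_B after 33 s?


N_B(t) = lambda_A * N_A0 / (lambda_B - lambda_A) * [exp(-lambda_A*t) - exp(-lambda_B*t)]
exp(-0.0393*33) = 0.2733780; exp(-0.1285*33) = 0.01440039
N_B = 0.0393 * 767999 / (0.1285 - 0.0393) * (0.2733780 - 0.01440039)
N_B = 87630

87630


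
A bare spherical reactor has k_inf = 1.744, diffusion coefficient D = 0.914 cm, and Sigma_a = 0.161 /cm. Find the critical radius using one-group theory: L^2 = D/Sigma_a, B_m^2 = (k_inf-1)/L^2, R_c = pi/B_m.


L^2 = D / Sigma_a = 0.914 / 0.161 = 5.677019 cm^2
B_m^2 = (k_inf - 1) / L^2 = (1.744 - 1) / 5.677019 = 0.1310547 /cm^2
For a bare sphere: B_g = pi/R, so R_c = pi / sqrt(B_m^2)
R_c = pi / sqrt(0.1310547) = 8.6781 cm

8.6781


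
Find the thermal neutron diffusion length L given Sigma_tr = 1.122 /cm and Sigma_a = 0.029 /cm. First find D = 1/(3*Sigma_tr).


D = 1 / (3 * Sigma_tr) = 1 / (3 * 1.122) = 0.2970885 cm
L = sqrt(D / Sigma_a)
L = sqrt(0.2970885 / 0.029)
L = 3.2007 cm

3.2007


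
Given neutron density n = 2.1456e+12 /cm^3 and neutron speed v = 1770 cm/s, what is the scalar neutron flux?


phi = n * v
phi = 2.1456e+12 * 1770
phi = 3.7977e+15 /cm^2/s

3.7977e+15


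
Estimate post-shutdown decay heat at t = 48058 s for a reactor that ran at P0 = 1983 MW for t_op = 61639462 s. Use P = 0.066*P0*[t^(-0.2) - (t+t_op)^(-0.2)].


P/P0 = 0.066 * [t^(-0.2) - (t + t_op)^(-0.2)]
P/P0 = 0.066 * [48058^(-0.2) - (48058 + 61639462)^(-0.2)]
P/P0 = 0.066 * [0.1157836 - 0.02766690] = 0.005815702
P = 1983 * 0.005815702 = 11.533 MW

11.533


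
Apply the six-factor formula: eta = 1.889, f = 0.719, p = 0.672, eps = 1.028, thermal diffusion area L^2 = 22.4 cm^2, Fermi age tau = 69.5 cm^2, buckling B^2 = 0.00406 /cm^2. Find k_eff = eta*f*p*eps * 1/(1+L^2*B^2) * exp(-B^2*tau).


k_inf = eta*f*p*eps = 1.889*0.719*0.672*1.028 = 0.9382601
P_TNL = 1/(1 + L^2*B^2) = 1/(1 + 22.4*0.00406) = 0.9166373
P_FNL = exp(-B^2*tau) = exp(-0.00406*69.5) = 0.7541455
k_eff = k_inf * P_TNL * P_FNL = 0.9382601 * 0.9166373 * 0.7541455
k_eff = 0.64860

0.64860


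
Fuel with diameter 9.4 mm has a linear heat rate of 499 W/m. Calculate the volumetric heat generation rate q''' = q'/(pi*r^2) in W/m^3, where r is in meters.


r = D / 2 / 1000 = 9.4 / 2 / 1000 = 0.0047 m
q''' = q' / (pi * r^2)
q''' = 499 / (pi * 0.0047^2)
q''' = 7.1904e+06 W/m^3

7.1904e+06


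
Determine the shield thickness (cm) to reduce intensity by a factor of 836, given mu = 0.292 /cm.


x = ln(factor) / mu
x = ln(836) / 0.292
x = 23.043 cm

23.043


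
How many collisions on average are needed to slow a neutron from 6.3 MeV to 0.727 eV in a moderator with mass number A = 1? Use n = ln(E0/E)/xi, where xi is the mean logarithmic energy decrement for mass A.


xi = 1 + (A-1)^2/(2A)*ln((A-1)/(A+1)) = 1 (for A = 1)
n = ln(E0/E) / xi
n = ln(6.3e6 / 0.727) / 1
n = ln(8.665750e+06) / 1 = 15.975

15.975


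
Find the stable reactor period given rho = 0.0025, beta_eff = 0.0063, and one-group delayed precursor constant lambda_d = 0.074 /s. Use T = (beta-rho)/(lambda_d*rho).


T = (beta - rho) / (lambda_d * rho)
T = (0.0063 - 0.0025) / (0.074 * 0.0025)
T = 20.541 s

20.541


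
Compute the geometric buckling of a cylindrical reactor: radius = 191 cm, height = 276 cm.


B^2 = (2.405/R)^2 + (pi/H)^2
B^2 = (2.405/191)^2 + (pi/276)^2
B^2 = 2.8811e-04 /cm^2

2.8811e-04


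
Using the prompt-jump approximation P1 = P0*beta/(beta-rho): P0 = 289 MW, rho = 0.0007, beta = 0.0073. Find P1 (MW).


P1/P0 = beta / (beta - rho)
P1/P0 = 0.0073 / (0.0073 - 0.0007) = 1.106061
P1 = 289 * 1.106061 = 319.65 MW

319.65


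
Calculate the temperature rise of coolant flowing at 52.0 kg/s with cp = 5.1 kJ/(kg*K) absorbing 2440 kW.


dT = Q / (m_dot * cp)
dT = 2440 / (52.0 * 5.1)
dT = 9.2006 C

9.2006


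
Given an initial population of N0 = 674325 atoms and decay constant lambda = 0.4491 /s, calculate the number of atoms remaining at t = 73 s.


N = N0 * exp(-lambda * t)
N = 674325 * exp(-0.4491 * 73)
N = 3.8979e-09

3.8979e-09


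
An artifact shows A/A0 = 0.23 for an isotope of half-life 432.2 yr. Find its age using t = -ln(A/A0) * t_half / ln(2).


lambda = ln(2) / t_half = ln(2) / 432.2 = 0.001603765 /yr
t = -ln(A/A0) / lambda
t = -ln(0.23) / 0.001603765
t = 916.39 yr

916.39


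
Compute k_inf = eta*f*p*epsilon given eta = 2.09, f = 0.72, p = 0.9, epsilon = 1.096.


k_inf = eta * f * p * epsilon
k_inf = 2.09 * 0.72 * 0.9 * 1.096
k_inf = 1.4843

1.4843


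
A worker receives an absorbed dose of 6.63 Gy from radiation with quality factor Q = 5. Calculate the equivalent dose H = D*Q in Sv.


H = D * Q
H = 6.63 * 5
H = 33.150 Sv

33.150


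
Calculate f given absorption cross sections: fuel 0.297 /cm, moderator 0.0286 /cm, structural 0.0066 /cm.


f = Sigma_a_fuel / (Sigma_a_fuel + Sigma_a_mod + Sigma_a_other)
f = 0.297 / (0.297 + 0.0286 + 0.0066)
f = 0.89404

0.89404


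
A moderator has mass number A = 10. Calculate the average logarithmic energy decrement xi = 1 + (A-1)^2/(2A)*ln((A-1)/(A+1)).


xi = 1 + (A-1)^2/(2A) * ln((A-1)/(A+1))
xi = 1 + (10-1)^2/(2*10) * ln((10-1)/(10 +1))
xi = 0.18728

0.18728


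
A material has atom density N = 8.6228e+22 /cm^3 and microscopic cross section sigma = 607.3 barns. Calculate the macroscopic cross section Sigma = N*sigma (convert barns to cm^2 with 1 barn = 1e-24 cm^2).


Sigma = N * sigma_barns * 1e-24
Sigma = 8.6228e+22 * 607.3 * 1e-24
Sigma = 52.366 /cm

52.366


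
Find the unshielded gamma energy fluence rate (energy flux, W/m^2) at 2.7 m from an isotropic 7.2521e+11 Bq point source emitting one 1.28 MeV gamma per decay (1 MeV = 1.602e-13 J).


psi = A * E * 1.602e-13 / (4*pi*r^2)
psi = 7.2521e+11 * 1.28 * 1.602e-13 / (4*pi*2.7^2)
psi = 0.0016233 W/m^2

0.0016233


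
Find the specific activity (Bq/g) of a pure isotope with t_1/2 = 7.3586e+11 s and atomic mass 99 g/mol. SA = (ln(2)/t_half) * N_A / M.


lambda = ln(2) / t_half = ln(2) / 7.3586e+11 = 9.419552e-13 /s
SA = lambda * N_A / M
SA = 9.419552e-13 * 6.022e23 / 99
SA = 5.7298e+09 Bq/g

5.7298e+09


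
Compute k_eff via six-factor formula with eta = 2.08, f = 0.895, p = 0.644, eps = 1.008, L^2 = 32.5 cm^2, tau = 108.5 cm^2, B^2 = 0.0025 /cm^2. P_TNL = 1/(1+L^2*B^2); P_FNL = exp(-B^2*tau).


k_inf = eta*f*p*eps = 2.08*0.895*0.644*1.008 = 1.208461
P_TNL = 1/(1 + L^2*B^2) = 1/(1 + 32.5*0.0025) = 0.9248555
P_FNL = exp(-B^2*tau) = exp(-0.0025*108.5) = 0.7624259
k_eff = k_inf * P_TNL * P_FNL = 1.208461 * 0.9248555 * 0.7624259
k_eff = 0.85213

0.85213


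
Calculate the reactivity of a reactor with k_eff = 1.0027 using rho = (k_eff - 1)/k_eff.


rho = (k_eff - 1) / k_eff
rho = (1.0027 - 1) / 1.0027
rho = 0.0026927

0.0026927


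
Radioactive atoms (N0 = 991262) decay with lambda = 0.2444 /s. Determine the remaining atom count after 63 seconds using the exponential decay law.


N = N0 * exp(-lambda * t)
N = 991262 * exp(-0.2444 * 63)
N = 0.20383

0.20383


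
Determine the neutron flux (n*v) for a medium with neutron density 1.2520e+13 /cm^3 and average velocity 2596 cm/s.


phi = n * v
phi = 1.2520e+13 * 2596
phi = 3.2502e+16 /cm^2/s

3.2502e+16


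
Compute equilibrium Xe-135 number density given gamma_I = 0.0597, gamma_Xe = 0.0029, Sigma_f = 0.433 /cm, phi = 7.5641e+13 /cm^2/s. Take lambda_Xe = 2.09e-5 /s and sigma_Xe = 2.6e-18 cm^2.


Xe_eq = (gamma_I + gamma_Xe) * Sigma_f * phi / (lambda_Xe + sigma_Xe * phi)
Numerator = (0.0597 + 0.0029) * 0.433 * 7.5641e+13 = 2.050310e+12
Denominator = 2.09e-5 + 2.6e-18 * 7.5641e+13 = 2.175666e-04
Xe_eq = 2.050310e+12 / 2.175666e-04 = 9.4238e+15 /cm^3

9.4238e+15


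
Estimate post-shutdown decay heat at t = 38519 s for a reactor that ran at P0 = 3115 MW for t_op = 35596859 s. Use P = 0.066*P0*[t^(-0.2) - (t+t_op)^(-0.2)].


P/P0 = 0.066 * [t^(-0.2) - (t + t_op)^(-0.2)]
P/P0 = 0.066 * [38519^(-0.2) - (38519 + 35596859)^(-0.2)]
P/P0 = 0.066 * [0.1210222 - 0.03087619] = 0.005949637
P = 3115 * 0.005949637 = 18.533 MW

18.533


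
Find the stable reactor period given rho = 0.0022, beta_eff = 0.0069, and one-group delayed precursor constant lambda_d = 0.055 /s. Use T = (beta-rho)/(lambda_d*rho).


T = (beta - rho) / (lambda_d * rho)
T = (0.0069 - 0.0022) / (0.055 * 0.0022)
T = 38.843 s

38.843


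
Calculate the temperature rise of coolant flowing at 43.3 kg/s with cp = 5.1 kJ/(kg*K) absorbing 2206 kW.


dT = Q / (m_dot * cp)
dT = 2206 / (43.3 * 5.1)
dT = 9.9896 C

9.9896


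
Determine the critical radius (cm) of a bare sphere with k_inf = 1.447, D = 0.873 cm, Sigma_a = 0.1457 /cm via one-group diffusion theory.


L^2 = D / Sigma_a = 0.873 / 0.1457 = 5.991764 cm^2
B_m^2 = (k_inf - 1) / L^2 = (1.447 - 1) / 5.991764 = 0.07460240 /cm^2
For a bare sphere: B_g = pi/R, so R_c = pi / sqrt(B_m^2)
R_c = pi / sqrt(0.07460240) = 11.502 cm

11.502


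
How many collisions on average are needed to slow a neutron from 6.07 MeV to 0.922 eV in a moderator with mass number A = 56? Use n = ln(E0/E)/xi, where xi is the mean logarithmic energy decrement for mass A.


xi = 1 + (A-1)^2/(2A)*ln((A-1)/(A+1)) = 0.03529286 (for A = 56)
n = ln(E0/E) / xi
n = ln(6.07e6 / 0.922) / 0.03529286
n = ln(6.583514e+06) / 0.03529286 = 444.85

444.85


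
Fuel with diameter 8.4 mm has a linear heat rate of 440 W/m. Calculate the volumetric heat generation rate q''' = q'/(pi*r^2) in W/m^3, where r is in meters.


r = D / 2 / 1000 = 8.4 / 2 / 1000 = 0.0042 m
q''' = q' / (pi * r^2)
q''' = 440 / (pi * 0.0042^2)
q''' = 7.9397e+06 W/m^3

7.9397e+06


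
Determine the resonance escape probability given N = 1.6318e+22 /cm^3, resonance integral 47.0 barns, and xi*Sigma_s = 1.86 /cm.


p = exp(-N * I * 1e-24 / (xi*Sigma_s))
p = exp(-1.6318e+22 * 47.0 * 1e-24 / 1.86)
p = 0.66210

0.66210


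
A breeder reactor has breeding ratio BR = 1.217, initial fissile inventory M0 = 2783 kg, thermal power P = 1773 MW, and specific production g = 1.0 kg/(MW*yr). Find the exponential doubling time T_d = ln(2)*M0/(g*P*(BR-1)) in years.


Breeding gain G = BR - 1 = 1.217 - 1 = 0.217
Fissile production rate = g * P * G = 1.0 * 1773 * 0.217 = 384.741 kg/yr
T_d = ln(2) * M0 / (g * P * G)
T_d = ln(2) * 2783 / 384.741 = 5.0138 yr

5.0138


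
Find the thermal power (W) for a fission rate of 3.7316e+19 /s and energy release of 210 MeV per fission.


P = fission_rate * E_MeV * 1.602e-13
P = 3.7316e+19 * 210 * 1.602e-13
P = 1.2554e+09 W

1.2554e+09


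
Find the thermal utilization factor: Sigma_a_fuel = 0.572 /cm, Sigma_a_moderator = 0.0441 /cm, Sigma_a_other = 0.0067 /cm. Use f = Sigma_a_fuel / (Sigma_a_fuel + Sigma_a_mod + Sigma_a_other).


f = Sigma_a_fuel / (Sigma_a_fuel + Sigma_a_mod + Sigma_a_other)
f = 0.572 / (0.572 + 0.0441 + 0.0067)
f = 0.91843

0.91843


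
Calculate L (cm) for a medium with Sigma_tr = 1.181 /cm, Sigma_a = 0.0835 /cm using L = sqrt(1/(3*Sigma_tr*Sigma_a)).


D = 1 / (3 * Sigma_tr) = 1 / (3 * 1.181) = 0.2822467 cm
L = sqrt(D / Sigma_a)
L = sqrt(0.2822467 / 0.0835)
L = 1.8385 cm

1.8385


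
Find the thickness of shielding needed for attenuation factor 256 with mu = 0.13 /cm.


x = ln(factor) / mu
x = ln(256) / 0.13
x = 42.655 cm

42.655


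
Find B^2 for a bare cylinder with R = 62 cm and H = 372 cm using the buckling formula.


B^2 = (2.405/R)^2 + (pi/H)^2
B^2 = (2.405/62)^2 + (pi/372)^2
B^2 = 0.0015760 /cm^2

0.0015760


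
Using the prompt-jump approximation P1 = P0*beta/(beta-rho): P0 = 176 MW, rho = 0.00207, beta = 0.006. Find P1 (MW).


P1/P0 = beta / (beta - rho)
P1/P0 = 0.006 / (0.006 - 0.00207) = 1.526718
P1 = 176 * 1.526718 = 268.70 MW

268.70


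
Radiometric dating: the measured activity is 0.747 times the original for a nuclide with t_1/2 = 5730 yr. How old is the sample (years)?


lambda = ln(2) / t_half = ln(2) / 5730 = 1.209681e-04 /yr
t = -ln(A/A0) / lambda
t = -ln(0.747) / 1.209681e-04
t = 2411.3 yr

2411.3


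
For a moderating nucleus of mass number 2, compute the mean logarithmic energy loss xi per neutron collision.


xi = 1 + (A-1)^2/(2A) * ln((A-1)/(A+1))
xi = 1 + (2-1)^2/(2*2) * ln((2-1)/(2 +1))
xi = 0.72535

0.72535


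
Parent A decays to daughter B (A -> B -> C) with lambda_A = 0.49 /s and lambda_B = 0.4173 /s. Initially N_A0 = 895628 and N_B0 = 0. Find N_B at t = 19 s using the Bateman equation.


N_B(t) = lambda_A * N_A0 / (lambda_B - lambda_A) * [exp(-lambda_A*t) - exp(-lambda_B*t)]
exp(-0.49*19) = 9.051455e-05; exp(-0.4173*19) = 3.602544e-04
N_B = 0.49 * 895628 / (0.4173 - 0.49) * (9.051455e-05 - 3.602544e-04)
N_B = 1628.3

1628.3


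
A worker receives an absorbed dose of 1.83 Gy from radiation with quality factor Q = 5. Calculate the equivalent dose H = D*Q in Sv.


H = D * Q
H = 1.83 * 5
H = 9.1500 Sv

9.1500


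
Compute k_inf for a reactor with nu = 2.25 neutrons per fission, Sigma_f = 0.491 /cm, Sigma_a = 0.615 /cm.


k_inf = nu * Sigma_f / Sigma_a
k_inf = 2.25 * 0.491 / 0.615
k_inf = 1.7963

1.7963
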